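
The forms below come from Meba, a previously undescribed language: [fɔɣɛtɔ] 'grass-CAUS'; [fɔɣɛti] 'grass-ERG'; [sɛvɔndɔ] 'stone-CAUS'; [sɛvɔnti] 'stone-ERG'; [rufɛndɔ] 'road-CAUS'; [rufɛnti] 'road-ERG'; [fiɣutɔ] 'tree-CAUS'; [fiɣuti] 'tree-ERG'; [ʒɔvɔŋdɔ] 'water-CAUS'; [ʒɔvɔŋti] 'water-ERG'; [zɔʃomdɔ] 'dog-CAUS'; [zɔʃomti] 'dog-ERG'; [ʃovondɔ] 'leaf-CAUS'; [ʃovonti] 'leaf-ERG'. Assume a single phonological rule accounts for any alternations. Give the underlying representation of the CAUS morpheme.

The CAUS morpheme has two allomorphs, [-dɔ] and [-tɔ].
The ERG suffix, which begins with [t], is invariant after every stem; so [t] is not altered by any rule here.
The CAUS suffix is therefore /-dɔ/ underlyingly, with post-vocalic devoicing: voiced stops become voiceless after a vowel.

/-dɔ/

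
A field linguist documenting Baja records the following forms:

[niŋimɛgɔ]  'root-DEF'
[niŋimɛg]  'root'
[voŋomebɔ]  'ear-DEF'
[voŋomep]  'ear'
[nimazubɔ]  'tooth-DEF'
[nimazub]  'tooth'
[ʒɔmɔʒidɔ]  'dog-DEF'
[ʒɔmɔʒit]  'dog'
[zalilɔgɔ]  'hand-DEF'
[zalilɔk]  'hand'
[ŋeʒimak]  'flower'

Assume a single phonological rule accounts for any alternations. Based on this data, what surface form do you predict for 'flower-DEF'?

[ŋeʒimagɔ]

The stem for 'hand' ends in [g] in [zalilɔgɔ] but [k] in [zalilɔk].
But 'root' keeps [g] in both environments ([niŋimɛgɔ], [niŋimɛg]), so there is no rule changing /g/ to [k] in isolation.
The alternation reflects intervocalic voicing: voiceless stops become voiced between vowels. /k/ is underlying.
The one attested form of 'flower', [ŋeʒimak], shows underlying /ŋeʒimak/. Applying the same rule between vowels gives [ŋeʒimagɔ].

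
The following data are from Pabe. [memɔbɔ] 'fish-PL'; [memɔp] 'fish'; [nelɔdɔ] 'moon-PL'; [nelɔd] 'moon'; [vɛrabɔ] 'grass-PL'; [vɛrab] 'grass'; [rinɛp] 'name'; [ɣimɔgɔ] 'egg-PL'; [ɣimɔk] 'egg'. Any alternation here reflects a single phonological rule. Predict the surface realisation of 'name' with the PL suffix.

The stem for 'fish' ends in [b] in [memɔbɔ] but [p] in [memɔp].
Compare 'grass', with invariant [b] in [vɛrabɔ] and [vɛrab]: an analysis with underlying /b/ and a rule producing [p] in isolation would wrongly predict alternation here too.
Therefore /p/ is basic and [b] is derived by intervocalic voicing (voiceless stops become voiced between vowels).
The one attested form of 'name', [rinɛp], shows underlying /rinɛp/. Applying the same rule between vowels gives [rinɛbɔ].

[rinɛbɔ]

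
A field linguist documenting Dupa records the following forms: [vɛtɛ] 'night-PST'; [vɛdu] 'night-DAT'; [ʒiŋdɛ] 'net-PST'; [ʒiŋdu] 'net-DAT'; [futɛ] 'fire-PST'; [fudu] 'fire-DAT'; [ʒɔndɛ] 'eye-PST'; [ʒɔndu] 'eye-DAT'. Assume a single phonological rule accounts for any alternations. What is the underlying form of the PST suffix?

/-tɛ/

The PST morpheme has two allomorphs, [-dɛ] and [-tɛ].
The DAT suffix, which begins with [d], is invariant after every stem; so [d] is not altered by any rule here.
The PST suffix is therefore /-tɛ/ underlyingly, with post-nasal voicing: voiceless stops become voiced after a nasal.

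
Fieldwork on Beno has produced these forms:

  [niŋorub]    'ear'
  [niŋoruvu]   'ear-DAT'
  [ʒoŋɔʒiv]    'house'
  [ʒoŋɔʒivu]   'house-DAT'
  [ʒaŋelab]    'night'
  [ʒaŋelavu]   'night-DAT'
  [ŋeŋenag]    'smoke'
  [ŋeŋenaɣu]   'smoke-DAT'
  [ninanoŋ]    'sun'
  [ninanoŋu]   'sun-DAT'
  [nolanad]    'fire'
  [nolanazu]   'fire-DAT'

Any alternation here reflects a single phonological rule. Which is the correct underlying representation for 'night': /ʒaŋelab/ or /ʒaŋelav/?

/ʒaŋelab/

In [ʒaŋelab] and [ʒaŋelavu] the final segment of 'night' alternates: [b] ~ [v].
If /v/ were underlying and a rule turned it into [b] in isolation, 'house' would also alternate; but it has [v] in both [ʒoŋɔʒiv] and [ʒoŋɔʒivu].
The alternation reflects intervocalic spirantization: voiced stops become fricatives between vowels. /b/ is underlying.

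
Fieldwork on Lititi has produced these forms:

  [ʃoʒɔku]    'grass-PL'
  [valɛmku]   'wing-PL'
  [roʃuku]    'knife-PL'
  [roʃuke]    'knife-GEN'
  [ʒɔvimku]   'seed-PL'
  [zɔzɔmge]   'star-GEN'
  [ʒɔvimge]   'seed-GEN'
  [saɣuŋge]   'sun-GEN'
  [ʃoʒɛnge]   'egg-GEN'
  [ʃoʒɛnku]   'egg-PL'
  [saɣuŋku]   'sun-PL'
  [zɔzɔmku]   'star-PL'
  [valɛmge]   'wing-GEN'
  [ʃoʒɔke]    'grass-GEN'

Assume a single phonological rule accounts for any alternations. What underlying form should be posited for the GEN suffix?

/-ge/

The GEN morpheme has two allomorphs, [-ge] and [-ke].
By contrast the PL suffix keeps its initial [k] throughout — that segment must be underlying.
So the underlying form is /-ge/, and voiced stops become voiceless after a vowel.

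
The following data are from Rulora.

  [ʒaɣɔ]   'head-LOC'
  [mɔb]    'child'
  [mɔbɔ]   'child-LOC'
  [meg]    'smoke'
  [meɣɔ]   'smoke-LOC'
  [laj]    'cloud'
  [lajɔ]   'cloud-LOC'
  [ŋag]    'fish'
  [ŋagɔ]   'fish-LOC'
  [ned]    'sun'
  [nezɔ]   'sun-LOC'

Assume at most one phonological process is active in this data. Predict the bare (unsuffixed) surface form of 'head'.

'smoke' shows [g] ~ [ɣ] at the end of the stem ([meg] vs [meɣɔ]).
Compare 'fish', with invariant [g] in [ŋag] and [ŋagɔ]: an analysis with underlying /g/ and a rule producing [ɣ] before the LOC suffix would wrongly predict alternation here too.
So /ɣ/ is underlying, and a rule of word-final hardening — voiced fricatives become stops word-finally — gives [g].
From [ʒaɣɔ] the stem 'head' is /ʒaɣ/; word-finally this yields [ʒag].

[ʒag]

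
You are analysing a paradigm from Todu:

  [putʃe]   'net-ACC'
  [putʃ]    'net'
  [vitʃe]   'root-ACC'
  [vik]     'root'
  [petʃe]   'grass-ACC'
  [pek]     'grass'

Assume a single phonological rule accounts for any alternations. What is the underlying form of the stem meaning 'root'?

In [vitʃe] and [vik] the final segment of 'root' alternates: [tʃ] ~ [k].
If /tʃ/ were underlying and a rule turned it into [k] in isolation, 'net' would also alternate; but it has [tʃ] in both [putʃe] and [putʃ].
So /k/ is underlying, and a rule of palatalization before a front vowel — /k/ becomes palato-alveolar [tʃ] before a front vowel — gives [tʃ].

/vik/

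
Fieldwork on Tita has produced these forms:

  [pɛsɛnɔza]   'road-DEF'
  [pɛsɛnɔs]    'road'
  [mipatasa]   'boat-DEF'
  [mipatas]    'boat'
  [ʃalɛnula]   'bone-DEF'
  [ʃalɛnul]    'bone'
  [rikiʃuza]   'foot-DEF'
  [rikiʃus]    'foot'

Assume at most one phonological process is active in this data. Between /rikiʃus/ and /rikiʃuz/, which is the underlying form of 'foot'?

/rikiʃuz/

The stem for 'foot' ends in [z] in [rikiʃuza] but [s] in [rikiʃus].
The stem 'boat' ([mipatasa], [mipatas]) shows [s] unchanged in both environments, so [s] cannot be basic with [z] derived before the DEF suffix.
The underlying segment must be /z/; voiced obstruents become voiceless word-finally, yielding [s] there.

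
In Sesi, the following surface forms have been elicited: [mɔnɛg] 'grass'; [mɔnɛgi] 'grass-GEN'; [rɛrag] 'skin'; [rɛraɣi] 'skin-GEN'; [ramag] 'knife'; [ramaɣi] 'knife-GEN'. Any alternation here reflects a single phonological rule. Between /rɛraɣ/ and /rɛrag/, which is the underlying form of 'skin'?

In [rɛrag] and [rɛraɣi] the final segment of 'skin' alternates: [g] ~ [ɣ].
The stem 'grass' ([mɔnɛg], [mɔnɛgi]) shows [g] unchanged in both environments, so [g] cannot be basic with [ɣ] derived before the GEN suffix.
Therefore /ɣ/ is basic and [g] is derived by word-final hardening (voiced fricatives become stops word-finally).

/rɛraɣ/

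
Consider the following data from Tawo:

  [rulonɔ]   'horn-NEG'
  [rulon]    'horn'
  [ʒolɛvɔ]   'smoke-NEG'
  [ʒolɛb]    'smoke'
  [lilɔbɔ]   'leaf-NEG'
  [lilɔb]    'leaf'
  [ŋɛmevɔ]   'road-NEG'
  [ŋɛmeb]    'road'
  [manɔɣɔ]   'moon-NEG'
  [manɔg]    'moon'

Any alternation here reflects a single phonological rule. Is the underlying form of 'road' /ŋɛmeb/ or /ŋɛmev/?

/ŋɛmev/

The stem for 'road' ends in [v] in [ŋɛmevɔ] but [b] in [ŋɛmeb].
If /b/ were underlying and a rule turned it into [v] before the NEG suffix, 'leaf' would also alternate; but it has [b] in both [lilɔbɔ] and [lilɔb].
The alternation reflects word-final hardening: voiced fricatives become stops word-finally. /v/ is underlying.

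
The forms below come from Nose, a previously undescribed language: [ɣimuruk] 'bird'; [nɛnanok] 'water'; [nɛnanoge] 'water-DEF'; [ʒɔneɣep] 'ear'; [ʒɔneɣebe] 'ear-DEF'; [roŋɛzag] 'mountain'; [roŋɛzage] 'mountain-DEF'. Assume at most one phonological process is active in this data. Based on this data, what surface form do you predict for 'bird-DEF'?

The stem for 'water' ends in [k] in [nɛnanok] but [g] in [nɛnanoge].
Compare 'mountain', with invariant [g] in [roŋɛzag] and [roŋɛzage]: an analysis with underlying /g/ and a rule producing [k] in isolation would wrongly predict alternation here too.
Therefore /k/ is basic and [g] is derived by intervocalic voicing (voiceless stops become voiced between vowels).
The one attested form of 'bird', [ɣimuruk], shows underlying /ɣimuruk/. Applying the same rule between vowels gives [ɣimuruge].

[ɣimuruge]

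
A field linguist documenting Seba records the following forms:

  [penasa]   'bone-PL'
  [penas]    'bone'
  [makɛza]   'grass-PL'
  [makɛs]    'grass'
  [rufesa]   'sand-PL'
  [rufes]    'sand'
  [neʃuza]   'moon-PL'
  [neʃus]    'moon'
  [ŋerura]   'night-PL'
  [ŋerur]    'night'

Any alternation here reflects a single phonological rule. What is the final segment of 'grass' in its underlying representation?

'grass' shows [z] ~ [s] at the end of the stem ([makɛza] vs [makɛs]).
The stem 'sand' ([rufesa], [rufes]) shows [s] unchanged in both environments, so [s] cannot be basic with [z] derived before the PL suffix.
The alternation reflects word-final obstruent devoicing: voiced obstruents become voiceless word-finally. /z/ is underlying.

/z/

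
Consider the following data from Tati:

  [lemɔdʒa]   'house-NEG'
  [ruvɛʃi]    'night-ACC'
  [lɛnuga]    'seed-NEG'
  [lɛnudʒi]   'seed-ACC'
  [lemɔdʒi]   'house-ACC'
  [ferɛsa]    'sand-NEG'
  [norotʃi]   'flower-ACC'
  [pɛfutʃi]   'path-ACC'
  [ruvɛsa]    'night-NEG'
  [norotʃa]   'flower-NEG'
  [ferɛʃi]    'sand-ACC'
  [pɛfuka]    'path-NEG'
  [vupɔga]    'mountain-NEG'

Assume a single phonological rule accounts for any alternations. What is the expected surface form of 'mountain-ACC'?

[vupɔdʒi]

The stem for 'seed' ends in [dʒ] in [lɛnudʒi] but [g] in [lɛnuga].
But 'house' keeps [dʒ] in both environments ([lemɔdʒi], [lemɔdʒa]), so there is no rule changing /dʒ/ to [g] before the NEG suffix.
The underlying segment must be /g/; /k/, /g/ and /s/ become palato-alveolar [tʃ], [dʒ] and [ʃ] before a front vowel, yielding [dʒ] there.
The one attested form of 'mountain', [vupɔga], shows underlying /vupɔg/. Applying the same rule before a front vowel gives [vupɔdʒi].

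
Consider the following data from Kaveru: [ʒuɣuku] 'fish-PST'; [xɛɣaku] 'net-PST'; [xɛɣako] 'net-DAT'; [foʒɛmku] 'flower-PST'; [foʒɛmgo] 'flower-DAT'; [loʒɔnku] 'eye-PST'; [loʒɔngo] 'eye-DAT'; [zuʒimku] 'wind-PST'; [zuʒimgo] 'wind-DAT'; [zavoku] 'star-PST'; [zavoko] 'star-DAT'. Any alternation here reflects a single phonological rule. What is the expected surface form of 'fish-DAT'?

[ʒuɣuko]

The DAT suffix surfaces as [-go] and [-ko], depending on the final segment of the stem.
By contrast the PST suffix keeps its initial [k] throughout — that segment must be underlying.
So the underlying form is /-go/, and voiced stops become voiceless after a vowel.
After 'fish', which ends in a vowel, the suffix surfaces as [-ko], giving [ʒuɣuko].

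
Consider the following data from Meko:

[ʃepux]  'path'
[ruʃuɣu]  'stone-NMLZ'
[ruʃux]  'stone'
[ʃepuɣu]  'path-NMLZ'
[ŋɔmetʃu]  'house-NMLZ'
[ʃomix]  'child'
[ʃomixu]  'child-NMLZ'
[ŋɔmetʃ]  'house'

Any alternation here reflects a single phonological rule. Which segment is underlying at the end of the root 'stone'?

The root 'stone' surfaces as [ruʃuɣu] and [ruʃux], with a stem-final [ɣ] ~ [x] alternation.
The stem 'child' ([ʃomixu], [ʃomix]) shows [x] unchanged in both environments, so [x] cannot be basic with [ɣ] derived before the NMLZ suffix.
The underlying segment must be /ɣ/; voiced obstruents become voiceless word-finally, yielding [x] there.

/ɣ/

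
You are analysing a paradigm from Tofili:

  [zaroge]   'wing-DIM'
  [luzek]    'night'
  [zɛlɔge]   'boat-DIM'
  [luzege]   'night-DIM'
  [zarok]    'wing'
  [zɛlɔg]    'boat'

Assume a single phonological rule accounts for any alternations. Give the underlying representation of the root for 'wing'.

/zarok/

The root 'wing' surfaces as [zarok] and [zaroge], with a stem-final [k] ~ [g] alternation.
If /g/ were underlying and a rule turned it into [k] in isolation, 'boat' would also alternate; but it has [g] in both [zɛlɔg] and [zɛlɔge].
The underlying segment must be /k/; voiceless stops become voiced between vowels, yielding [g] there.
Hence 'wing' is /zarok/ underlyingly.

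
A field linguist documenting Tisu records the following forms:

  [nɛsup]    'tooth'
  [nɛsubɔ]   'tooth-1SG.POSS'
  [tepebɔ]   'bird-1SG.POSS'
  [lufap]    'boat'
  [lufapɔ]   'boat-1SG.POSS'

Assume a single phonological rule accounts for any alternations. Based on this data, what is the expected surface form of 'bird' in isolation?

'tooth' shows [p] ~ [b] at the end of the stem ([nɛsup] vs [nɛsubɔ]).
The stem 'boat' ([lufap], [lufapɔ]) shows [p] unchanged in both environments, so [p] cannot be basic with [b] derived before the 1SG.POSS suffix.
The underlying segment must be /b/; voiced obstruents become voiceless word-finally, yielding [p] there.
The one attested form of 'bird', [tepebɔ], shows underlying /tepeb/. Applying the same rule word-finally gives [tepep].

[tepep]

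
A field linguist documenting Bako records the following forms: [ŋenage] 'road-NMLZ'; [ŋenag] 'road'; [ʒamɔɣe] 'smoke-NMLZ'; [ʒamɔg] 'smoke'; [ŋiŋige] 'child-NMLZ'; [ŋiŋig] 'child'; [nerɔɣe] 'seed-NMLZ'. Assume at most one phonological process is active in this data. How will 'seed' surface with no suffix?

[nerɔg]

'smoke' shows [ɣ] ~ [g] at the end of the stem ([ʒamɔɣe] vs [ʒamɔg]).
Compare 'child', with invariant [g] in [ŋiŋige] and [ŋiŋig]: an analysis with underlying /g/ and a rule producing [ɣ] before the NMLZ suffix would wrongly predict alternation here too.
The underlying segment must be /ɣ/; voiced fricatives become stops word-finally, yielding [g] there.
From [nerɔɣe] the stem 'seed' is /nerɔɣ/; word-finally this yields [nerɔg].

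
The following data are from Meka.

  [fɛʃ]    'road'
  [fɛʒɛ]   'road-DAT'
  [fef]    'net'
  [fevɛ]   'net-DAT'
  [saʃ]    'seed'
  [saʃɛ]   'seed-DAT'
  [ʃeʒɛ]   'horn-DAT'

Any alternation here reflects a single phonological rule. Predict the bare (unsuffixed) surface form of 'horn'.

'road' shows [ʃ] ~ [ʒ] at the end of the stem ([fɛʃ] vs [fɛʒɛ]).
The stem 'seed' ([saʃ], [saʃɛ]) shows [ʃ] unchanged in both environments, so [ʃ] cannot be basic with [ʒ] derived before the DAT suffix.
The alternation reflects word-final obstruent devoicing: voiced obstruents become voiceless word-finally. /ʒ/ is underlying.
From [ʃeʒɛ] the stem 'horn' is /ʃeʒ/; word-finally this yields [ʃeʃ].

[ʃeʃ]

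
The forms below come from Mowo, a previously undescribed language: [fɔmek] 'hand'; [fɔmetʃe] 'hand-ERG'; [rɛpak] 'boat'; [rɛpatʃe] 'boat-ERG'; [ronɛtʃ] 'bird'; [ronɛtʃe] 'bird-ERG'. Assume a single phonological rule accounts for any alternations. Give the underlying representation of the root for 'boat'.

/rɛpak/

The root 'boat' surfaces as [rɛpak] and [rɛpatʃe], with a stem-final [k] ~ [tʃ] alternation.
Compare 'bird', with invariant [tʃ] in [ronɛtʃ] and [ronɛtʃe]: an analysis with underlying /tʃ/ and a rule producing [k] in isolation would wrongly predict alternation here too.
The underlying segment must be /k/; /k/ becomes palato-alveolar [tʃ] before a front vowel, yielding [tʃ] there.
So 'boat' = /rɛpak/.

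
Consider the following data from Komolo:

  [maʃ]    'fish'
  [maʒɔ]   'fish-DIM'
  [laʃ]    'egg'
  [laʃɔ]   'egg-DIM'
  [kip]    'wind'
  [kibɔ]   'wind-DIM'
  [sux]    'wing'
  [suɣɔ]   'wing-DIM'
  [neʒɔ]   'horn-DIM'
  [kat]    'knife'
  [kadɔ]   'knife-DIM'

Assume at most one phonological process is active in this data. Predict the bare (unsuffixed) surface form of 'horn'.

[neʃ]

The stem for 'fish' ends in [ʃ] in [maʃ] but [ʒ] in [maʒɔ].
If /ʃ/ were underlying and a rule turned it into [ʒ] before the DIM suffix, 'egg' would also alternate; but it has [ʃ] in both [laʃ] and [laʃɔ].
Therefore /ʒ/ is basic and [ʃ] is derived by word-final obstruent devoicing (voiced obstruents become voiceless word-finally).
The one attested form of 'horn', [neʒɔ], shows underlying /neʒ/. Applying the same rule word-finally gives [neʃ].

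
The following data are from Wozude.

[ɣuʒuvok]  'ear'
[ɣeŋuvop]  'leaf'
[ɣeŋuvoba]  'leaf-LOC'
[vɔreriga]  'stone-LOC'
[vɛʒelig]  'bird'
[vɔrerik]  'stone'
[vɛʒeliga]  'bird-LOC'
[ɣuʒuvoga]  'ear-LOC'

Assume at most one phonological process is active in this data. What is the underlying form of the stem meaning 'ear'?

/ɣuʒuvok/

In [ɣuʒuvoga] and [ɣuʒuvok] the final segment of 'ear' alternates: [g] ~ [k].
Compare 'bird', with invariant [g] in [vɛʒeliga] and [vɛʒelig]: an analysis with underlying /g/ and a rule producing [k] in isolation would wrongly predict alternation here too.
Therefore /k/ is basic and [g] is derived by intervocalic voicing (voiceless stops become voiced between vowels).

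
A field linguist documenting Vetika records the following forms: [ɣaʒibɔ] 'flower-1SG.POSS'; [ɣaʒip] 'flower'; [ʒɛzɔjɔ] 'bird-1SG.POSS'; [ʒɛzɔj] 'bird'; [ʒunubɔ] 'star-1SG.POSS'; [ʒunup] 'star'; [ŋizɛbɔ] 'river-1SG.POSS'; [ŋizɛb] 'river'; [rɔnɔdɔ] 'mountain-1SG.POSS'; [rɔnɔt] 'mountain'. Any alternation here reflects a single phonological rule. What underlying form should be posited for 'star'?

/ʒunup/

The stem for 'star' ends in [b] in [ʒunubɔ] but [p] in [ʒunup].
The stem 'river' ([ŋizɛbɔ], [ŋizɛb]) shows [b] unchanged in both environments, so [b] cannot be basic with [p] derived in isolation.
Therefore /p/ is basic and [b] is derived by intervocalic voicing (voiceless stops become voiced between vowels).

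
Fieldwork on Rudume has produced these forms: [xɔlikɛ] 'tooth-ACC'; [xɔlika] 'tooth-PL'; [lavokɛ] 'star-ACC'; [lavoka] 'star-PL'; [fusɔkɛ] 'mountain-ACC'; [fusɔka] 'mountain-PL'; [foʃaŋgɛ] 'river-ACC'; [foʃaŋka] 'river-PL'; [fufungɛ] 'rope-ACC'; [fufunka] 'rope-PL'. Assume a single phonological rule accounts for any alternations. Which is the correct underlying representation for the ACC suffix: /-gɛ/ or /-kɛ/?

/-gɛ/

The ACC suffix surfaces as [-gɛ] and [-kɛ], depending on the final segment of the stem.
By contrast the PL suffix keeps its initial [k] throughout — that segment must be underlying.
The ACC suffix is therefore /-gɛ/ underlyingly, with post-vocalic devoicing: voiced stops become voiceless after a vowel.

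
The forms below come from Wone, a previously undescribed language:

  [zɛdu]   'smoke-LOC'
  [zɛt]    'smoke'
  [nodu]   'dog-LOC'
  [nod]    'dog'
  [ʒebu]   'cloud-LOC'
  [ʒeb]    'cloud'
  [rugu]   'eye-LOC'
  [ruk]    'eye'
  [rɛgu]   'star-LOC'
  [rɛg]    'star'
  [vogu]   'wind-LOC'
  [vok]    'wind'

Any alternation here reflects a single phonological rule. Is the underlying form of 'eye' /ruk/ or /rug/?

/ruk/

The stem for 'eye' ends in [g] in [rugu] but [k] in [ruk].
But 'star' keeps [g] in both environments ([rɛgu], [rɛg]), so there is no rule changing /g/ to [k] in isolation.
The underlying segment must be /k/; voiceless stops become voiced between vowels, yielding [g] there.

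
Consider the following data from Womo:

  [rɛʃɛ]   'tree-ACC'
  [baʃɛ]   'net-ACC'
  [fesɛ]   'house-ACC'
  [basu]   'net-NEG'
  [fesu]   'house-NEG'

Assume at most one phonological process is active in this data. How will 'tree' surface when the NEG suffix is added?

[rɛsu]

'net' shows [s] ~ [ʃ] at the end of the stem ([basu] vs [baʃɛ]).
The stem 'house' ([fesu], [fesɛ]) shows [s] unchanged in both environments, so [s] cannot be basic with [ʃ] derived before the ACC suffix.
The underlying segment must be /ʃ/; palato-alveolar /ʃ/ becomes [s] when no front vowel follows, yielding [s] there.
From [rɛʃɛ] the stem 'tree' is /rɛʃ/; when no front vowel follows this yields [rɛsu].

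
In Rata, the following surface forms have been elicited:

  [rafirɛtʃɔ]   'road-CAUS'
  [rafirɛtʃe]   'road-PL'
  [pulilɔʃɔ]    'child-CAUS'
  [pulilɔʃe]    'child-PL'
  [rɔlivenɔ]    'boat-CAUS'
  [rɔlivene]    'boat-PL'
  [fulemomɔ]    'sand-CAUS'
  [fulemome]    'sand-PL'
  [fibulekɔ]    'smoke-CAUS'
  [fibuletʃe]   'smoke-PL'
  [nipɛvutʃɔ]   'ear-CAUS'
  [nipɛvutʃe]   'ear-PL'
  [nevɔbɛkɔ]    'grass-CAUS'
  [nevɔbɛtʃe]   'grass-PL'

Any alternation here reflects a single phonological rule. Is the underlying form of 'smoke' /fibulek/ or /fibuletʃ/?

The stem for 'smoke' ends in [k] in [fibulekɔ] but [tʃ] in [fibuletʃe].
Compare 'road', with invariant [tʃ] in [rafirɛtʃɔ] and [rafirɛtʃe]: an analysis with underlying /tʃ/ and a rule producing [k] before the CAUS suffix would wrongly predict alternation here too.
Therefore /k/ is basic and [tʃ] is derived by palatalization before a front vowel (/k/ becomes palato-alveolar [tʃ] before a front vowel).

/fibulek/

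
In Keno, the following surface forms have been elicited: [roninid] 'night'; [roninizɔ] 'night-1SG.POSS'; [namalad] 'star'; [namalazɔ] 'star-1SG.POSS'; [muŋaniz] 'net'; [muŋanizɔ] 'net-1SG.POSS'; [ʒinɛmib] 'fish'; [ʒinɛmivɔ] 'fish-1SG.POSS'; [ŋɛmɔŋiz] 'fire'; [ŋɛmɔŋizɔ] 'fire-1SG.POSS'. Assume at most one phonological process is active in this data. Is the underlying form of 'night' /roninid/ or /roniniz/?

/roninid/

The stem for 'night' ends in [d] in [roninid] but [z] in [roninizɔ].
The stem 'fire' ([ŋɛmɔŋiz], [ŋɛmɔŋizɔ]) shows [z] unchanged in both environments, so [z] cannot be basic with [d] derived in isolation.
Therefore /d/ is basic and [z] is derived by intervocalic spirantization (voiced stops become fricatives between vowels).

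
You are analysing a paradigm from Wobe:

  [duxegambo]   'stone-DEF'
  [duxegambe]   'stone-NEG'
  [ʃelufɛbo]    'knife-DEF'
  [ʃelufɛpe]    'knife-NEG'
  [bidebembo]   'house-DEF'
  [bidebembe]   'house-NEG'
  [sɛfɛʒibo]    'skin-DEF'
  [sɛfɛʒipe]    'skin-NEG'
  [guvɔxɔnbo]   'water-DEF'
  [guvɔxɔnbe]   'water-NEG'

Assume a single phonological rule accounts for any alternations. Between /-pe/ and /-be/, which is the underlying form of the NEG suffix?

The NEG suffix surfaces as [-be] and [-pe], depending on the final segment of the stem.
By contrast the DEF suffix keeps its initial [b] throughout — that segment must be underlying.
So the underlying form is /-pe/, and voiceless stops become voiced after a nasal.

/-pe/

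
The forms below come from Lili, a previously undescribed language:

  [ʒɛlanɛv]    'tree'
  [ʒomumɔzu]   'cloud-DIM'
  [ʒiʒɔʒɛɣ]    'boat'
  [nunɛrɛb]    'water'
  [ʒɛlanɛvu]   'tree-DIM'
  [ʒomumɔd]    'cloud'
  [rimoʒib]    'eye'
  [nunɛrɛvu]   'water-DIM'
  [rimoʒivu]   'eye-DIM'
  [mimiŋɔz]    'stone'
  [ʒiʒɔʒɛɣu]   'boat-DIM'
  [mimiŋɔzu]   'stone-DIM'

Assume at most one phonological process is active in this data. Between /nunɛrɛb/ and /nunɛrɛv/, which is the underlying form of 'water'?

In [nunɛrɛb] and [nunɛrɛvu] the final segment of 'water' alternates: [b] ~ [v].
The stem 'tree' ([ʒɛlanɛv], [ʒɛlanɛvu]) shows [v] unchanged in both environments, so [v] cannot be basic with [b] derived in isolation.
The alternation reflects intervocalic spirantization: voiced stops become fricatives between vowels. /b/ is underlying.

/nunɛrɛb/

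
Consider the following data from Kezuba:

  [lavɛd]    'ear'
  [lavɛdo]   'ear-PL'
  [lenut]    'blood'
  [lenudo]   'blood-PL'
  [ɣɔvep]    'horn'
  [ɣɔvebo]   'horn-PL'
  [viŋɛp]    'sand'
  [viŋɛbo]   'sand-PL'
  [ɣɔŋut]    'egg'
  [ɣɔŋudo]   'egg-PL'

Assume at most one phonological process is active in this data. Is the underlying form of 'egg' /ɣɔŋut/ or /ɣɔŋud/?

/ɣɔŋut/

The stem for 'egg' ends in [t] in [ɣɔŋut] but [d] in [ɣɔŋudo].
The stem 'ear' ([lavɛd], [lavɛdo]) shows [d] unchanged in both environments, so [d] cannot be basic with [t] derived in isolation.
The underlying segment must be /t/; voiceless stops become voiced between vowels, yielding [d] there.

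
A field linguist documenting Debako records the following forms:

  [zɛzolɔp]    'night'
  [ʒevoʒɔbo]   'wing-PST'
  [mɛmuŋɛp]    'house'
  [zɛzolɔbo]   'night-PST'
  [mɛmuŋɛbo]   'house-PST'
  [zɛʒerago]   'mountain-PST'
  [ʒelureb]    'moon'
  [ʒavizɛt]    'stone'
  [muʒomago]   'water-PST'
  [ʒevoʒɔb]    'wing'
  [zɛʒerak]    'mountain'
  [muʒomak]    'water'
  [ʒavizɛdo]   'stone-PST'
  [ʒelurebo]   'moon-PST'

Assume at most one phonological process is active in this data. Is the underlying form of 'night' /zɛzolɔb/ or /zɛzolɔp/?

In [zɛzolɔbo] and [zɛzolɔp] the final segment of 'night' alternates: [b] ~ [p].
The stem 'wing' ([ʒevoʒɔbo], [ʒevoʒɔb]) shows [b] unchanged in both environments, so [b] cannot be basic with [p] derived in isolation.
Therefore /p/ is basic and [b] is derived by intervocalic voicing (voiceless stops become voiced between vowels).

/zɛzolɔp/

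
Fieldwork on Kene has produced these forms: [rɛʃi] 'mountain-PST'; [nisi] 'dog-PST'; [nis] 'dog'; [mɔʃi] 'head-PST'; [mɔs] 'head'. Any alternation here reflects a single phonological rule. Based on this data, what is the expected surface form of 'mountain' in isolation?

'head' shows [ʃ] ~ [s] at the end of the stem ([mɔʃi] vs [mɔs]).
If /s/ were underlying and a rule turned it into [ʃ] before the PST suffix, 'dog' would also alternate; but it has [s] in both [nisi] and [nis].
Therefore /ʃ/ is basic and [s] is derived by depalatalization (palato-alveolar /ʃ/ becomes [s] when no front vowel follows).
The one attested form of 'mountain', [rɛʃi], shows underlying /rɛʃ/. Applying the same rule when no front vowel follows gives [rɛs].

[rɛs]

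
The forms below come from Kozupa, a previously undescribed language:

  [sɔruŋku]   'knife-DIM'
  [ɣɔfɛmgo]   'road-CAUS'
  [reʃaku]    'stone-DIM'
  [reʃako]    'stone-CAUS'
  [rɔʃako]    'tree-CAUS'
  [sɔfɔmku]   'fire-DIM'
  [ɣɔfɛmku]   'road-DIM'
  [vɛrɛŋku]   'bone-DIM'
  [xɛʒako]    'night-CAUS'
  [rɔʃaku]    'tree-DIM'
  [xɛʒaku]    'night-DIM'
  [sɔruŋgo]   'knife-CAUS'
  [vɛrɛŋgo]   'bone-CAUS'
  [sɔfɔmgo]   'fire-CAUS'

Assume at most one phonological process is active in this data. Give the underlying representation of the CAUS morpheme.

The CAUS suffix surfaces as [-go] and [-ko], depending on the final segment of the stem.
The DIM suffix, which begins with [k], is invariant after every stem; so [k] is not altered by any rule here.
So the underlying form is /-go/, and voiced stops become voiceless after a vowel.

/-go/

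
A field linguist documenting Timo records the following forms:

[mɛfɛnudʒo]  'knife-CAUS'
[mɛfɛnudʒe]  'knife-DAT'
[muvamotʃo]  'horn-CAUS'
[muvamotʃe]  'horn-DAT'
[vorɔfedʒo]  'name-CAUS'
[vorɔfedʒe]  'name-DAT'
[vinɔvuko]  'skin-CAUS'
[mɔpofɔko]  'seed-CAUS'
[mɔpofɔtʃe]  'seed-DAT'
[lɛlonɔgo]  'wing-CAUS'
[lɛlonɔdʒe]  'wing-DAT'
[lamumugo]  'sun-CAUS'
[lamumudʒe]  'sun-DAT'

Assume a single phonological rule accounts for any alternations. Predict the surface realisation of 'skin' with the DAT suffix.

The root 'seed' surfaces as [mɔpofɔko] and [mɔpofɔtʃe], with a stem-final [k] ~ [tʃ] alternation.
The stem 'horn' ([muvamotʃo], [muvamotʃe]) shows [tʃ] unchanged in both environments, so [tʃ] cannot be basic with [k] derived before the CAUS suffix.
Therefore /k/ is basic and [tʃ] is derived by palatalization before a front vowel (/k/ and /g/ become palato-alveolar [tʃ] and [dʒ] before a front vowel).
From [vinɔvuko] the stem 'skin' is /vinɔvuk/; before a front vowel this yields [vinɔvutʃe].

[vinɔvutʃe]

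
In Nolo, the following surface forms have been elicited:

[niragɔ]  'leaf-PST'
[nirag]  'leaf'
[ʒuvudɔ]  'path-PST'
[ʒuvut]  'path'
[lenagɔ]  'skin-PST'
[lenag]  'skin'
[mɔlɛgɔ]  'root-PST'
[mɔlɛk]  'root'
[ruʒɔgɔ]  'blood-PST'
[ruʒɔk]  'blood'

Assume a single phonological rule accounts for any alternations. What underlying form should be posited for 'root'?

The stem for 'root' ends in [g] in [mɔlɛgɔ] but [k] in [mɔlɛk].
The stem 'skin' ([lenagɔ], [lenag]) shows [g] unchanged in both environments, so [g] cannot be basic with [k] derived in isolation.
The underlying segment must be /k/; voiceless stops become voiced between vowels, yielding [g] there.

/mɔlɛk/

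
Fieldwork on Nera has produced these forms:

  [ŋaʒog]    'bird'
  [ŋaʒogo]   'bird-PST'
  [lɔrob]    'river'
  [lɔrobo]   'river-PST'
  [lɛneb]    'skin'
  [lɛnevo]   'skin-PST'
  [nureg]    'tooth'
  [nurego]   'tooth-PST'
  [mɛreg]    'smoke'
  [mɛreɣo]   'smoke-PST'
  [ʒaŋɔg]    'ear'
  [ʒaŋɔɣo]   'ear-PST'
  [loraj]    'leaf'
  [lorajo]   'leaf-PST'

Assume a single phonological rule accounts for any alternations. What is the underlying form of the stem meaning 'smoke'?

/mɛreɣ/

The root 'smoke' surfaces as [mɛreg] and [mɛreɣo], with a stem-final [g] ~ [ɣ] alternation.
But 'tooth' keeps [g] in both environments ([nureg], [nurego]), so there is no rule changing /g/ to [ɣ] before the PST suffix.
The underlying segment must be /ɣ/; voiced fricatives become stops word-finally, yielding [g] there.
Hence 'smoke' is /mɛreɣ/ underlyingly.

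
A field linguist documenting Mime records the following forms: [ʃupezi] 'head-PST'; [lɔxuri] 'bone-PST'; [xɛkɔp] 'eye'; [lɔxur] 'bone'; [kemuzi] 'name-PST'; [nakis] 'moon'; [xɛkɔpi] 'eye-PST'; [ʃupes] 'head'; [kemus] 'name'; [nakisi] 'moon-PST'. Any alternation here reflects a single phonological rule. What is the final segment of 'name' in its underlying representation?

'name' shows [s] ~ [z] at the end of the stem ([kemus] vs [kemuzi]).
But 'moon' keeps [s] in both environments ([nakis], [nakisi]), so there is no rule changing /s/ to [z] before the PST suffix.
Therefore /z/ is basic and [s] is derived by word-final obstruent devoicing (voiced obstruents become voiceless word-finally).

/z/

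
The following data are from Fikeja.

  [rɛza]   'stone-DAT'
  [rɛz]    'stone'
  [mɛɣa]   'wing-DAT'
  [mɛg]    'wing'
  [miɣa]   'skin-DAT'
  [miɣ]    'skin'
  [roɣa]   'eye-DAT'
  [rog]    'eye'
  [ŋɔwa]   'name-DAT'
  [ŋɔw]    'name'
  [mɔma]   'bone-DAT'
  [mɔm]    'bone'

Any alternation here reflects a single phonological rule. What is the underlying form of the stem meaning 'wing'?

The root 'wing' surfaces as [mɛɣa] and [mɛg], with a stem-final [ɣ] ~ [g] alternation.
If /ɣ/ were underlying and a rule turned it into [g] in isolation, 'skin' would also alternate; but it has [ɣ] in both [miɣa] and [miɣ].
The alternation reflects intervocalic spirantization: voiced stops become fricatives between vowels. /g/ is underlying.

/mɛg/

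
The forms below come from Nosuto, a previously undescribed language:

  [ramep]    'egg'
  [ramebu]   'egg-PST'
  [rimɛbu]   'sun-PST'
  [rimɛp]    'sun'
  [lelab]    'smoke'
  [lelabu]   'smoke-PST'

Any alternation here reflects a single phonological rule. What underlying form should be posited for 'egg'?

The root 'egg' surfaces as [ramebu] and [ramep], with a stem-final [b] ~ [p] alternation.
Compare 'smoke', with invariant [b] in [lelabu] and [lelab]: an analysis with underlying /b/ and a rule producing [p] in isolation would wrongly predict alternation here too.
Therefore /p/ is basic and [b] is derived by intervocalic voicing (voiceless stops become voiced between vowels).

/ramep/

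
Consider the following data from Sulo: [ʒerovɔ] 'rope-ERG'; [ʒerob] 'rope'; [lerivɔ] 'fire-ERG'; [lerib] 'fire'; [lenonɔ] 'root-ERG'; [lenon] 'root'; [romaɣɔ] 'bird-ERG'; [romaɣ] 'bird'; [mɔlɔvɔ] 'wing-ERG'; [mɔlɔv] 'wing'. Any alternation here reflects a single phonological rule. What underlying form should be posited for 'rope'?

'rope' shows [v] ~ [b] at the end of the stem ([ʒerovɔ] vs [ʒerob]).
If /v/ were underlying and a rule turned it into [b] in isolation, 'wing' would also alternate; but it has [v] in both [mɔlɔvɔ] and [mɔlɔv].
The underlying segment must be /b/; voiced stops become fricatives between vowels, yielding [v] there.
Hence 'rope' is /ʒerob/ underlyingly.

/ʒerob/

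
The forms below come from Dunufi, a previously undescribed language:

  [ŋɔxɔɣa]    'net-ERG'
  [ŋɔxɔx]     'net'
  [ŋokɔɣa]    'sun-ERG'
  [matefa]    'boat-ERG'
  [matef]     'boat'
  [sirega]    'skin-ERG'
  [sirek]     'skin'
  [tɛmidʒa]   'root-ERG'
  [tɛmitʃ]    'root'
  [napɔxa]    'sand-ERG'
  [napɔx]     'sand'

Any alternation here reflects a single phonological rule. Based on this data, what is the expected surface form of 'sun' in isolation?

In [ŋɔxɔɣa] and [ŋɔxɔx] the final segment of 'net' alternates: [ɣ] ~ [x].
The stem 'sand' ([napɔxa], [napɔx]) shows [x] unchanged in both environments, so [x] cannot be basic with [ɣ] derived before the ERG suffix.
The underlying segment must be /ɣ/; voiced obstruents become voiceless word-finally, yielding [x] there.
From [ŋokɔɣa] the stem 'sun' is /ŋokɔɣ/; word-finally this yields [ŋokɔx].

[ŋokɔx]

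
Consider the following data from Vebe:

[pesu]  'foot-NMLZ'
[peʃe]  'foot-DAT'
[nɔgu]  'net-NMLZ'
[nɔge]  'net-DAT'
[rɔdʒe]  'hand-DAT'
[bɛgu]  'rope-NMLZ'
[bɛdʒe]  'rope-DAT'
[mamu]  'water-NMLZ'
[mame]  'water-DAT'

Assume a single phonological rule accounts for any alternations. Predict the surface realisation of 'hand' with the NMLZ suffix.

[rɔgu]

In [bɛgu] and [bɛdʒe] the final segment of 'rope' alternates: [g] ~ [dʒ].
But 'net' keeps [g] in both environments ([nɔgu], [nɔge]), so there is no rule changing /g/ to [dʒ] before the DAT suffix.
The underlying segment must be /dʒ/; palato-alveolar /dʒ/ and /ʃ/ become [g] and [s] when no front vowel follows, yielding [g] there.
The one attested form of 'hand', [rɔdʒe], shows underlying /rɔdʒ/. Applying the same rule when no front vowel follows gives [rɔgu].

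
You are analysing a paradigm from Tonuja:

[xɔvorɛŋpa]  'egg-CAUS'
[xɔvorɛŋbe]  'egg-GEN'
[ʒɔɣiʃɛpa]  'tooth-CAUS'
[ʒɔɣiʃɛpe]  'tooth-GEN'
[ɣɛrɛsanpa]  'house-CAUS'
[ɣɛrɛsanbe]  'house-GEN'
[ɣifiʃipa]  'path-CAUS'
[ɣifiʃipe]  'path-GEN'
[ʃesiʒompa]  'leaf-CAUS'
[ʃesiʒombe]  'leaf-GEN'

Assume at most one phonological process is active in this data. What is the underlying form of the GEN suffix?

/-be/

The GEN suffix surfaces as [-be] and [-pe], depending on the final segment of the stem.
By contrast the CAUS suffix keeps its initial [p] throughout — that segment must be underlying.
So the underlying form is /-be/, and voiced stops become voiceless after a vowel.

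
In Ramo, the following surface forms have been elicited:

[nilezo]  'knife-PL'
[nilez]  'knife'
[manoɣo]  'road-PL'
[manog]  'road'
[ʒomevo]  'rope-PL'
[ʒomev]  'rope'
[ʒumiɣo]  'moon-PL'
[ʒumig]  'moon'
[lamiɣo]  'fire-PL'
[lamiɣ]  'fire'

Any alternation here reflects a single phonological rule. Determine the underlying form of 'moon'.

'moon' shows [ɣ] ~ [g] at the end of the stem ([ʒumiɣo] vs [ʒumig]).
Compare 'fire', with invariant [ɣ] in [lamiɣo] and [lamiɣ]: an analysis with underlying /ɣ/ and a rule producing [g] in isolation would wrongly predict alternation here too.
The underlying segment must be /g/; voiced stops become fricatives between vowels, yielding [ɣ] there.
Hence 'moon' is /ʒumig/ underlyingly.

/ʒumig/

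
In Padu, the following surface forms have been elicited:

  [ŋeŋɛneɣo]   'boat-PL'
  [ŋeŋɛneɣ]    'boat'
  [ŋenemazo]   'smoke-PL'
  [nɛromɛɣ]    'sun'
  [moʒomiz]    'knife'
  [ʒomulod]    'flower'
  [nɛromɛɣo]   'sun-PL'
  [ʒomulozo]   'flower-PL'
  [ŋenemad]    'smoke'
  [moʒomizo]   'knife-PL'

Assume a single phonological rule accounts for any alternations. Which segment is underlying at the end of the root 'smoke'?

/d/

The stem for 'smoke' ends in [z] in [ŋenemazo] but [d] in [ŋenemad].
If /z/ were underlying and a rule turned it into [d] in isolation, 'knife' would also alternate; but it has [z] in both [moʒomizo] and [moʒomiz].
So /d/ is underlying, and a rule of intervocalic spirantization — voiced stops become fricatives between vowels — gives [z].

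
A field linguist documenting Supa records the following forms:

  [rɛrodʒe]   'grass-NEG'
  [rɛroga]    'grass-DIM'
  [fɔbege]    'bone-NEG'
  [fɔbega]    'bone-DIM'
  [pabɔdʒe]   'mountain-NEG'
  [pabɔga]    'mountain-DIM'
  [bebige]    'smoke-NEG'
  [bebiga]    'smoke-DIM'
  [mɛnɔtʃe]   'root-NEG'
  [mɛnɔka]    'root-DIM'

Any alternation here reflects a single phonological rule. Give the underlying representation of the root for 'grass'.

/rɛrodʒ/

The stem for 'grass' ends in [dʒ] in [rɛrodʒe] but [g] in [rɛroga].
If /g/ were underlying and a rule turned it into [dʒ] before the NEG suffix, 'bone' would also alternate; but it has [g] in both [fɔbege] and [fɔbega].
The underlying segment must be /dʒ/; palato-alveolar /tʃ/ and /dʒ/ become [k] and [g] when no front vowel follows, yielding [g] there.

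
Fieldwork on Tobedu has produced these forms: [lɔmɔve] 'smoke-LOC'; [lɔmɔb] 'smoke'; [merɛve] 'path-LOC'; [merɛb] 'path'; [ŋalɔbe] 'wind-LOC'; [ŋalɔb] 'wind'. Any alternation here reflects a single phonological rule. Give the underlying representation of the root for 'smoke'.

/lɔmɔv/

In [lɔmɔve] and [lɔmɔb] the final segment of 'smoke' alternates: [v] ~ [b].
If /b/ were underlying and a rule turned it into [v] before the LOC suffix, 'wind' would also alternate; but it has [b] in both [ŋalɔbe] and [ŋalɔb].
Therefore /v/ is basic and [b] is derived by word-final hardening (voiced fricatives become stops word-finally).
The underlying form of 'smoke' is therefore /lɔmɔv/.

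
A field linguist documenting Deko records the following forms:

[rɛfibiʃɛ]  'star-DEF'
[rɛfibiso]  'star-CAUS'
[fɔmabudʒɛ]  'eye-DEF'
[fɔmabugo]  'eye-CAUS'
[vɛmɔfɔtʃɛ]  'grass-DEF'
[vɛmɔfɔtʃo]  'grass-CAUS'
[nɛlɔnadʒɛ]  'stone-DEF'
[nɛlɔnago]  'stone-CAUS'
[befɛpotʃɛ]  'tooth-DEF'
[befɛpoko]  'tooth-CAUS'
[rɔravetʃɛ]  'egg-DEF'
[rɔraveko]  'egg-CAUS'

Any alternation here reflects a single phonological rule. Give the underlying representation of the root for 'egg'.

The root 'egg' surfaces as [rɔravetʃɛ] and [rɔraveko], with a stem-final [tʃ] ~ [k] alternation.
The stem 'grass' ([vɛmɔfɔtʃɛ], [vɛmɔfɔtʃo]) shows [tʃ] unchanged in both environments, so [tʃ] cannot be basic with [k] derived before the CAUS suffix.
Therefore /k/ is basic and [tʃ] is derived by palatalization before a front vowel (/k/, /g/ and /s/ become palato-alveolar [tʃ], [dʒ] and [ʃ] before a front vowel).
So 'egg' = /rɔravek/.

/rɔravek/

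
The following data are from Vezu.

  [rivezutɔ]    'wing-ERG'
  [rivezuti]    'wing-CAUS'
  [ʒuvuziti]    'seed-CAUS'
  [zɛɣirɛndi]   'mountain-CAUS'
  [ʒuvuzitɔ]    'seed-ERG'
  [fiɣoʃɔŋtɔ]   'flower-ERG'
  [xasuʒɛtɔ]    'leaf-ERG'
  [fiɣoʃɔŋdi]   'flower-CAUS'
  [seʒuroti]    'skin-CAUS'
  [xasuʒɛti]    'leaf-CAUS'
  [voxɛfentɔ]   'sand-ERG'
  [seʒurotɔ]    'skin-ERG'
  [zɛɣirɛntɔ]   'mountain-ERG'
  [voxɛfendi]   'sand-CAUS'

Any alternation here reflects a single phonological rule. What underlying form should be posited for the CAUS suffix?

The CAUS morpheme has two allomorphs, [-di] and [-ti].
By contrast the ERG suffix keeps its initial [t] throughout — that segment must be underlying.
So the underlying form is /-di/, and voiced stops become voiceless after a vowel.

/-di/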